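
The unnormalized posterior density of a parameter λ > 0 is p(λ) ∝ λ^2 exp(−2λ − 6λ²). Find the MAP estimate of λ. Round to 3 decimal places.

λ̂_MAP = 0.333

ℓ'(λ) = 2/λ − 2 − 12λ. Setting this to zero and multiplying by λ: 12λ² + 2λ − 2 = 0.
λ = (−2 + √(2² + 4·12·2)) / (2·12) = (−2 + √100) / 24 = (−2 + 10)/24 = 1/3.
ℓ''(λ) = −2/λ² − 12 < 0, confirming a maximum.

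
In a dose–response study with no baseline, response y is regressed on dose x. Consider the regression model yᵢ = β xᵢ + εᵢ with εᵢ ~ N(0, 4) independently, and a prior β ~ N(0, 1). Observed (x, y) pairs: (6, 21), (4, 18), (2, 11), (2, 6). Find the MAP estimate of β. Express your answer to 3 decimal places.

β̂_MAP = 3.625

log p(β | y) = −Σ(yᵢ − βxᵢ)²/(2·4) − β²/(2·1) + const.
Setting the derivative to zero: Σxᵢ(yᵢ − βxᵢ)/4 − β/1 = 0, so β = Σxᵢyᵢ / (Σxᵢ² + σ²/τ²).
Σxᵢyᵢ = 6·21 + 4·18 + 2·11 + 2·6 = 232; Σxᵢ² = 60; σ²/τ² = 4.
β̂_MAP = 232 / (60 + 4) = 232/64 ≈ 3.625.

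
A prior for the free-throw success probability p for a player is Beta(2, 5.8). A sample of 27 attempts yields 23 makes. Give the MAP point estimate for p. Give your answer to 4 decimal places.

p̂_MAP = 0.7317

Prior: Beta(2, 5.8).
Data: 23 successes in 27 trials. The binomial likelihood contributes p^23(1−p)^4, so the posterior is Beta(2+23, 5.8+4) = Beta(25, 9.8).
For Beta(a, b) with a, b > 1 the mode is (a−1)/(a+b−2) = 24/32.8 ≈ 0.7317.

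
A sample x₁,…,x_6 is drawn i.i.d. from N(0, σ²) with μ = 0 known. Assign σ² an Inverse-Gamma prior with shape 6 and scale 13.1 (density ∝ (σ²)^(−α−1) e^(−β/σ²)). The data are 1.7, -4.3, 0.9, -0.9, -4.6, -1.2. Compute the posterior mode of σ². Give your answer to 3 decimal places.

σ̂²_MAP = 3.590

Sum of squared deviations about the known mean: SS = (1.7−0)² + (-4.3−0)² + (0.9−0)² + (-0.9−0)² + (-4.6−0)² + (-1.2−0)² = 45.6.
The Normal likelihood contributes (σ²)^(−n/2) exp(−SS/(2σ²)), so the posterior is Inverse-Gamma(α + n/2, β + SS/2) = Inverse-Gamma(9, 35.9).
The mode of Inverse-Gamma(a, b) is b/(a+1) = 35.9/10 ≈ 3.590.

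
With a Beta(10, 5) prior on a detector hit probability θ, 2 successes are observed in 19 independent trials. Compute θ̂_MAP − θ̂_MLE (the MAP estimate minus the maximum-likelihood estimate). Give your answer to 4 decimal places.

Posterior is Beta(12, 22); MAP = (12−1)/(34−2) = 11/32 ≈ 0.34375.
MLE ignores the prior: θ̂_MLE = k/n = 2/19 ≈ 0.10526.
Difference = 11/32 − 2/19 = 145/608 ≈ 0.2385.

MAP − MLE = 0.2385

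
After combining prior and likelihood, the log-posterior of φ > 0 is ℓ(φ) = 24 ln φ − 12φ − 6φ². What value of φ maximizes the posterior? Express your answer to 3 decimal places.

ℓ'(φ) = 24/φ − 12 − 12φ. Setting this to zero and multiplying by φ: 12φ² + 12φ − 24 = 0.
φ = (−12 + √(12² + 4·12·24)) / (2·12) = (−12 + √1296) / 24 = (−12 + 36)/24 = 1.
ℓ''(φ) = −24/φ² − 12 < 0, confirming a maximum.

φ̂_MAP = 1.000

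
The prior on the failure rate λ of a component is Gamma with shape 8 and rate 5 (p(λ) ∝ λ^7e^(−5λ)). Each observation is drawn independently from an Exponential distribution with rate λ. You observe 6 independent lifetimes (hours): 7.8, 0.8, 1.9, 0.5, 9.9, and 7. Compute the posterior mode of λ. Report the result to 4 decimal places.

λ̂_MAP = 0.3951

The Exponential(rate=λ) likelihood is ∝ λ^n e^(−λΣtᵢ). Here n = 6 and Σtᵢ = 7.8 + 0.8 + 1.9 + 0.5 + 9.9 + 7 = 27.9.
Posterior ∝ λ^7e^(−5λ) · λ^6e^(−27.9λ) = λ^13e^(−32.9λ), i.e. Gamma(14, 32.9).
Mode = (a−1)/b = 13/32.9 ≈ 0.3951.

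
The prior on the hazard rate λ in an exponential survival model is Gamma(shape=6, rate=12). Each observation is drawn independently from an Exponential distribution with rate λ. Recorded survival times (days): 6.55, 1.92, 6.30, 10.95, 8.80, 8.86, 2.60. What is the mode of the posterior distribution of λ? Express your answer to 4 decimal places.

λ̂_MAP = 0.2070

The Exponential(rate=λ) likelihood is ∝ λ^n e^(−λΣtᵢ). Here n = 7 and Σtᵢ = 6.55 + 1.92 + 6.30 + 10.95 + 8.80 + 8.86 + 2.60 = 45.98.
Posterior ∝ λ^5e^(−12λ) · λ^7e^(−45.98λ) = λ^12e^(−57.98λ), i.e. Gamma(13, 57.98).
Mode = (a−1)/b = 12/57.98 ≈ 0.2070.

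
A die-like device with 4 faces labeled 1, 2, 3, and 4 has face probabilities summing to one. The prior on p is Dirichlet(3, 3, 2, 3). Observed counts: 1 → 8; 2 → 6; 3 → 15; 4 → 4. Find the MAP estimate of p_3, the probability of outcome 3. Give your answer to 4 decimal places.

MAP estimate: 0.4000

The posterior is Dirichlet(αᵢ + nᵢ) = Dirichlet(11, 9, 17, 7).
For a Dirichlet(a₁,…,a_K) with all aᵢ > 1, the mode has j-th component (aⱼ − 1)/(Σaᵢ − K).
Here Σaᵢ = 44 and K = 4, so p_3 = (17 − 1)/(44 − 4) = 16/40 ≈ 0.4000.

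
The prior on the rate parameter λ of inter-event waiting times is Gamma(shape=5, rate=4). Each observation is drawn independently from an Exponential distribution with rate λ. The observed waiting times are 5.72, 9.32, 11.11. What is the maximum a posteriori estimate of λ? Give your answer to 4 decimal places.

λ̂_MAP = 0.2322

The Exponential(rate=λ) likelihood is ∝ λ^n e^(−λΣtᵢ). Here n = 3 and Σtᵢ = 5.72 + 9.32 + 11.11 = 26.15.
Posterior ∝ λ^4e^(−4λ) · λ^3e^(−26.15λ) = λ^7e^(−30.15λ), i.e. Gamma(8, 30.15).
Mode = (a−1)/b = 7/30.15 ≈ 0.2322.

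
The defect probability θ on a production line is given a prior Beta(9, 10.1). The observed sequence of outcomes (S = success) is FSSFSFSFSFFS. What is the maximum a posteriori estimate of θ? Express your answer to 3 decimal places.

Prior: Beta(9, 10.1).
Data: 6 successes in 12 trials (from the sequence). The binomial likelihood contributes θ^6(1−θ)^6, so the posterior is Beta(9+6, 10.1+6) = Beta(15, 16.1).
For Beta(a, b) with a, b > 1 the mode is (a−1)/(a+b−2) = 14/29.1 ≈ 0.481.

θ̂_MAP = 0.481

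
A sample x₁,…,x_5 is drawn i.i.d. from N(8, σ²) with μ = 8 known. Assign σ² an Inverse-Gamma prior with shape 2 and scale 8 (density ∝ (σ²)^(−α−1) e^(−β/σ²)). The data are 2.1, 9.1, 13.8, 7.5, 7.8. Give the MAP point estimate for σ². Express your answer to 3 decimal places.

Sum of squared deviations about the known mean: SS = (2.1−8)² + (9.1−8)² + (13.8−8)² + (7.5−8)² + (7.8−8)² = 69.95.
The Normal likelihood contributes (σ²)^(−n/2) exp(−SS/(2σ²)), so the posterior is Inverse-Gamma(α + n/2, β + SS/2) = Inverse-Gamma(4.5, 42.975).
The mode of Inverse-Gamma(a, b) is b/(a+1) = 42.975/5.5 ≈ 7.814.

σ̂²_MAP = 7.814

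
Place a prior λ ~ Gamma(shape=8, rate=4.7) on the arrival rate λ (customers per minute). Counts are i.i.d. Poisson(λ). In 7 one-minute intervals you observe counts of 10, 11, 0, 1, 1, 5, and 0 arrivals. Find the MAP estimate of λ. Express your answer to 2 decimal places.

Σxᵢ = 10+11+0+1+1+5+0 = 28, with n = 7.
Posterior ∝ λ^7e^(−4.7λ) · λ^28e^(−7λ) = λ^35e^(−11.7λ), i.e. Gamma(shape=36, rate=11.7).
The mode of a Gamma(a, b) with a ≥ 1 (shape–rate) is (a−1)/b = 35/11.7 ≈ 2.99.

λ̂_MAP = 2.99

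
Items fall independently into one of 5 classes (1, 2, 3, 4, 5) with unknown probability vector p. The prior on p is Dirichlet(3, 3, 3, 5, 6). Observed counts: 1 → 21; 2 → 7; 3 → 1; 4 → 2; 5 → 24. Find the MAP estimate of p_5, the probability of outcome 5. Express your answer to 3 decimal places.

The posterior is Dirichlet(αᵢ + nᵢ) = Dirichlet(24, 10, 4, 7, 30).
For a Dirichlet(a₁,…,a_K) with all aᵢ > 1, the mode has j-th component (aⱼ − 1)/(Σaᵢ − K).
Here Σaᵢ = 75 and K = 5, so p_5 = (30 − 1)/(75 − 5) = 29/70 ≈ 0.414.

MAP estimate: 0.414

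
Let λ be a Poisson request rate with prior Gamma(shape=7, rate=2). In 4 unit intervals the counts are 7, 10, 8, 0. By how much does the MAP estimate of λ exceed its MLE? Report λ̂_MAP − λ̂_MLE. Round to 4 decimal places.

MAP − MLE = -1.0833

Σxᵢ = 25. Posterior is Gamma(32, 6); MAP = (32−1)/6 = 31/6 ≈ 5.16667.
MLE = x̄ = 25/4 ≈ 6.25000.
Difference = 31/6 − 25/4 = -13/12 ≈ -1.0833.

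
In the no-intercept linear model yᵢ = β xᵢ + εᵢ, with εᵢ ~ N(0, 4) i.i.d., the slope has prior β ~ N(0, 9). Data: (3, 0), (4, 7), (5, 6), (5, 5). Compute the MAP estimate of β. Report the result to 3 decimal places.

β̂_MAP = 1.100

log p(β | y) = −Σ(yᵢ − βxᵢ)²/(2·4) − β²/(2·9) + const.
Setting the derivative to zero: Σxᵢ(yᵢ − βxᵢ)/4 − β/9 = 0, so β = Σxᵢyᵢ / (Σxᵢ² + σ²/τ²).
Σxᵢyᵢ = 3·0 + 4·7 + 5·6 + 5·5 = 83; Σxᵢ² = 75; σ²/τ² = 4/9.
β̂_MAP = 83 / (75 + 4/9) = 83/(679/9) = 747/679 ≈ 1.100.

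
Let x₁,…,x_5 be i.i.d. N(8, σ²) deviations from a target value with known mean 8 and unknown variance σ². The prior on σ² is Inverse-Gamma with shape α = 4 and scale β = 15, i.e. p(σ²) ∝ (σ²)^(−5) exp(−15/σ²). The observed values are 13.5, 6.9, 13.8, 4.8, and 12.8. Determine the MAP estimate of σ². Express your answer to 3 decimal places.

σ̂²_MAP = 8.559

Sum of squared deviations about the known mean: SS = (13.5−8)² + (6.9−8)² + (13.8−8)² + (4.8−8)² + (12.8−8)² = 98.38.
The Normal likelihood contributes (σ²)^(−n/2) exp(−SS/(2σ²)), so the posterior is Inverse-Gamma(α + n/2, β + SS/2) = Inverse-Gamma(6.5, 64.19).
The mode of Inverse-Gamma(a, b) is b/(a+1) = 64.19/7.5 ≈ 8.559.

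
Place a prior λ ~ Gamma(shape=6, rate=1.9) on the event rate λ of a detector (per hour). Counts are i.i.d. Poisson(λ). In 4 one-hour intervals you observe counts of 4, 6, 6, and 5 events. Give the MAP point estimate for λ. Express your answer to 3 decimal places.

Σxᵢ = 4+6+6+5 = 21, with n = 4.
Posterior ∝ λ^5e^(−1.9λ) · λ^21e^(−4λ) = λ^26e^(−5.9λ), i.e. Gamma(shape=27, rate=5.9).
The mode of a Gamma(a, b) with a ≥ 1 (shape–rate) is (a−1)/b = 26/5.9 ≈ 4.407.

λ̂_MAP = 4.407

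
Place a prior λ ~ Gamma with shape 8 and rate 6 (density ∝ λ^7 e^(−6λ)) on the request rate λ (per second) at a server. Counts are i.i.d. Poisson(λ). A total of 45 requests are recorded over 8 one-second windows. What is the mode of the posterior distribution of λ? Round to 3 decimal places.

Σxᵢ = 45, n = 8.
Posterior ∝ λ^7e^(−6λ) · λ^45e^(−8λ) = λ^52e^(−14λ), i.e. Gamma(shape=53, rate=14).
The mode of a Gamma(a, b) with a ≥ 1 (shape–rate) is (a−1)/b = 52/14 ≈ 3.714.

λ̂_MAP = 3.714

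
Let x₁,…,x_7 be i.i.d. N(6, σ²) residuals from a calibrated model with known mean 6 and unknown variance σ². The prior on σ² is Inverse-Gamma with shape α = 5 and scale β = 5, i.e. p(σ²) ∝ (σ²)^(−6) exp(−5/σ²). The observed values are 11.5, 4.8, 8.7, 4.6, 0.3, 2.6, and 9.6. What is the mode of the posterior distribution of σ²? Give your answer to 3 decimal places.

σ̂²_MAP = 5.682

Sum of squared deviations about the known mean: SS = (11.5−6)² + (4.8−6)² + (8.7−6)² + (4.6−6)² + (0.3−6)² + (2.6−6)² + (9.6−6)² = 97.95.
The Normal likelihood contributes (σ²)^(−n/2) exp(−SS/(2σ²)), so the posterior is Inverse-Gamma(α + n/2, β + SS/2) = Inverse-Gamma(8.5, 53.975).
The mode of Inverse-Gamma(a, b) is b/(a+1) = 53.975/9.5 ≈ 5.682.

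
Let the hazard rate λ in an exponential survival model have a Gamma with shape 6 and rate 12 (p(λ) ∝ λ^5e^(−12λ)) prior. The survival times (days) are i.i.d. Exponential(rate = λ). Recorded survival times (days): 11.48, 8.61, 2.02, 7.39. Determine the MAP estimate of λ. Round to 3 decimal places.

The Exponential(rate=λ) likelihood is ∝ λ^n e^(−λΣtᵢ). Here n = 4 and Σtᵢ = 11.48 + 8.61 + 2.02 + 7.39 = 29.50.
Posterior ∝ λ^5e^(−12λ) · λ^4e^(−29.50λ) = λ^9e^(−41.50λ), i.e. Gamma(10, 41.50).
Mode = (a−1)/b = 9/41.50 ≈ 0.217.

λ̂_MAP = 0.217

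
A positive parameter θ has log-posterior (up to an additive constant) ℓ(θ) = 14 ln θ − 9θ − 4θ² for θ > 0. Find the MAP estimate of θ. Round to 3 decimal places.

ℓ'(θ) = 14/θ − 9 − 8θ. Setting this to zero and multiplying by θ: 8θ² + 9θ − 14 = 0.
θ = (−9 + √(9² + 4·8·14)) / (2·8) = (−9 + √529) / 16 = (−9 + 23)/16 = 7/8.
ℓ''(θ) = −14/θ² − 8 < 0, confirming a maximum.

θ̂_MAP = 0.875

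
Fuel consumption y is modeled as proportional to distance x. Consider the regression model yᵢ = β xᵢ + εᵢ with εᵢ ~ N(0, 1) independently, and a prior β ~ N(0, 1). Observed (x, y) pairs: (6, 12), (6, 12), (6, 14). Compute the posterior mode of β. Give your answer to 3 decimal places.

β̂_MAP = 2.092

log p(β | y) = −Σ(yᵢ − βxᵢ)²/(2·1) − β²/(2·1) + const.
Setting the derivative to zero: Σxᵢ(yᵢ − βxᵢ)/1 − β/1 = 0, so β = Σxᵢyᵢ / (Σxᵢ² + σ²/τ²).
Σxᵢyᵢ = 6·12 + 6·12 + 6·14 = 228; Σxᵢ² = 108; σ²/τ² = 1.
β̂_MAP = 228 / (108 + 1) = 228/109 ≈ 2.092.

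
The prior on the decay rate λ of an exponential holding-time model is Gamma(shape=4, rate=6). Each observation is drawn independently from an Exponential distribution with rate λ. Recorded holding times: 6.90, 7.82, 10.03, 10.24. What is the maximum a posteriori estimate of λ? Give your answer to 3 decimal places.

The Exponential(rate=λ) likelihood is ∝ λ^n e^(−λΣtᵢ). Here n = 4 and Σtᵢ = 6.90 + 7.82 + 10.03 + 10.24 = 34.99.
Posterior ∝ λ^3e^(−6λ) · λ^4e^(−34.99λ) = λ^7e^(−40.99λ), i.e. Gamma(8, 40.99).
Mode = (a−1)/b = 7/40.99 ≈ 0.171.

λ̂_MAP = 0.171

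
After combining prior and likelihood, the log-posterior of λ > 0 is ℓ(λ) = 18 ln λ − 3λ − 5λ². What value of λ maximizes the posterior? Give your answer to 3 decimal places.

ℓ'(λ) = 18/λ − 3 − 10λ. Setting this to zero and multiplying by λ: 10λ² + 3λ − 18 = 0.
λ = (−3 + √(3² + 4·10·18)) / (2·10) = (−3 + √729) / 20 = (−3 + 27)/20 = 6/5.
ℓ''(λ) = −18/λ² − 10 < 0, confirming a maximum.

λ̂_MAP = 1.200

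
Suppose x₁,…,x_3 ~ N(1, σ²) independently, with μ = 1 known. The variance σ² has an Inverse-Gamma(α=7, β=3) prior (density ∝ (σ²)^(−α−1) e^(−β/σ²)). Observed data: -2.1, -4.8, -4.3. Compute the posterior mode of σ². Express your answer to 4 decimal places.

σ̂²_MAP = 4.0705

Sum of squared deviations about the known mean: SS = (-2.1−1)² + (-4.8−1)² + (-4.3−1)² = 71.34.
The Normal likelihood contributes (σ²)^(−n/2) exp(−SS/(2σ²)), so the posterior is Inverse-Gamma(α + n/2, β + SS/2) = Inverse-Gamma(8.5, 38.67).
The mode of Inverse-Gamma(a, b) is b/(a+1) = 38.67/9.5 ≈ 4.0705.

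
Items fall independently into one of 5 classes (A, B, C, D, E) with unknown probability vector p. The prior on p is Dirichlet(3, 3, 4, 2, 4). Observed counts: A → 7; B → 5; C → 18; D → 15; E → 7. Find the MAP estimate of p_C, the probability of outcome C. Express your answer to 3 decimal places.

The posterior is Dirichlet(αᵢ + nᵢ) = Dirichlet(10, 8, 22, 17, 11).
For a Dirichlet(a₁,…,a_K) with all aᵢ > 1, the mode has j-th component (aⱼ − 1)/(Σaᵢ − K).
Here Σaᵢ = 68 and K = 5, so p_C = (22 − 1)/(68 − 5) = 21/63 ≈ 0.333.

MAP estimate of p_C = 0.333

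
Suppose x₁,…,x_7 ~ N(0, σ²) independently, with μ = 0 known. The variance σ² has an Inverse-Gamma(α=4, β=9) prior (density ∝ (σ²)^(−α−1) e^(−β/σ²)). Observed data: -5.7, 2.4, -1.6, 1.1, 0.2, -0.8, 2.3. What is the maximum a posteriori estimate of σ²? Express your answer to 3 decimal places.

Sum of squared deviations about the known mean: SS = (-5.7−0)² + (2.4−0)² + (-1.6−0)² + (1.1−0)² + (0.2−0)² + (-0.8−0)² + (2.3−0)² = 47.99.
The Normal likelihood contributes (σ²)^(−n/2) exp(−SS/(2σ²)), so the posterior is Inverse-Gamma(α + n/2, β + SS/2) = Inverse-Gamma(7.5, 32.995).
The mode of Inverse-Gamma(a, b) is b/(a+1) = 32.995/8.5 ≈ 3.882.

σ̂²_MAP = 3.882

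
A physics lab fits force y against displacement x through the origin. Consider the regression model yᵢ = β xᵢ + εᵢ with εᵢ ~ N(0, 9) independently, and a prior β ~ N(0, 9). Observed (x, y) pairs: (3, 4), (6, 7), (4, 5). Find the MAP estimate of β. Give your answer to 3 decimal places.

β̂_MAP = 1.194

log p(β | y) = −Σ(yᵢ − βxᵢ)²/(2·9) − β²/(2·9) + const.
Setting the derivative to zero: Σxᵢ(yᵢ − βxᵢ)/9 − β/9 = 0, so β = Σxᵢyᵢ / (Σxᵢ² + σ²/τ²).
Σxᵢyᵢ = 3·4 + 6·7 + 4·5 = 74; Σxᵢ² = 61; σ²/τ² = 1.
β̂_MAP = 74 / (61 + 1) = 74/62 ≈ 1.194.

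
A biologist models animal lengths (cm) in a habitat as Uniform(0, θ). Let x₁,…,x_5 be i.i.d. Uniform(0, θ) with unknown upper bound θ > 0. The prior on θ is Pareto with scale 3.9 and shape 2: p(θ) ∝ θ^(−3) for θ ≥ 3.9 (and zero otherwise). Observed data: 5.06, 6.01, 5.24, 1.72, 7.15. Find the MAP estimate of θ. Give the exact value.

θ̂_MAP = 7.15

The Uniform(0, θ) likelihood is θ^(−n) for θ ≥ max(xᵢ), zero otherwise. Here max(xᵢ) = 7.15.
Posterior ∝ θ^(−3) · θ^(−5) = θ^(−8) on θ ≥ max(3.9, 7.15) = 7.15.
This density is strictly decreasing in θ, so the posterior mode lies at the lower boundary of the support.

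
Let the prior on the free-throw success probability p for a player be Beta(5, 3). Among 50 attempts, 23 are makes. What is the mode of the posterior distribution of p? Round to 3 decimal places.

p̂_MAP = 0.482

Prior: Beta(5, 3).
Data: 23 successes in 50 trials. The binomial likelihood contributes p^23(1−p)^27, so the posterior is Beta(5+23, 3+27) = Beta(28, 30).
For Beta(a, b) with a, b > 1 the mode is (a−1)/(a+b−2) = 27/56 ≈ 0.482.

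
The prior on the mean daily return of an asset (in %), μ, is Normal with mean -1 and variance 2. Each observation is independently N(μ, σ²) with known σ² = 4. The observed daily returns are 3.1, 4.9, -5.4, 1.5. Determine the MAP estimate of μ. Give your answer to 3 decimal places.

n = 4; x̄ = (3.1 + 4.9 + (-5.4) + 1.5)/4 = 4.1/4 = 1.025.
For a Normal prior and Normal likelihood with known variance, the posterior is Normal; its mode equals its mean, the precision-weighted average.
Prior precision 1/σ₀² = 1/2 = 0.5; data precision n/σ² = 4/4 = 1.
μ̂ = (0.5·(-1) + 1·1.025) / (0.5 + 1) = 0.525/1.5 = 0.350.

μ̂_MAP = 0.350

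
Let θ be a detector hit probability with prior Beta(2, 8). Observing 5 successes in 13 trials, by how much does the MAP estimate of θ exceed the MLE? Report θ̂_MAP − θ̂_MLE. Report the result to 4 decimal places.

MAP − MLE = -0.0989

Posterior is Beta(7, 16); MAP = (7−1)/(23−2) = 6/21 ≈ 0.28571.
MLE ignores the prior: θ̂_MLE = k/n = 5/13 ≈ 0.38462.
Difference = 6/21 − 5/13 = -9/91 ≈ -0.0989.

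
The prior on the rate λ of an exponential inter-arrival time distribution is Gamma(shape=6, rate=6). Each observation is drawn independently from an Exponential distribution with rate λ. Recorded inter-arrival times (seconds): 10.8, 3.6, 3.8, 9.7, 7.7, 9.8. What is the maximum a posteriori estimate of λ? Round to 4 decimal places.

λ̂_MAP = 0.2140

The Exponential(rate=λ) likelihood is ∝ λ^n e^(−λΣtᵢ). Here n = 6 and Σtᵢ = 10.8 + 3.6 + 3.8 + 9.7 + 7.7 + 9.8 = 45.4.
Posterior ∝ λ^5e^(−6λ) · λ^6e^(−45.4λ) = λ^11e^(−51.4λ), i.e. Gamma(12, 51.4).
Mode = (a−1)/b = 11/51.4 ≈ 0.2140.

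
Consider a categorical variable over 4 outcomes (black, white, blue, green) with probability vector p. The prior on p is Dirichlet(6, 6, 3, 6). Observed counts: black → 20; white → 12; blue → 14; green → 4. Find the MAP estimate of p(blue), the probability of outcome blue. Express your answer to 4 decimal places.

MAP estimate of p(blue) = 0.2388

The posterior is Dirichlet(αᵢ + nᵢ) = Dirichlet(26, 18, 17, 10).
For a Dirichlet(a₁,…,a_K) with all aᵢ > 1, the mode has j-th component (aⱼ − 1)/(Σaᵢ − K).
Here Σaᵢ = 71 and K = 4, so p(blue) = (17 − 1)/(71 − 4) = 16/67 ≈ 0.2388.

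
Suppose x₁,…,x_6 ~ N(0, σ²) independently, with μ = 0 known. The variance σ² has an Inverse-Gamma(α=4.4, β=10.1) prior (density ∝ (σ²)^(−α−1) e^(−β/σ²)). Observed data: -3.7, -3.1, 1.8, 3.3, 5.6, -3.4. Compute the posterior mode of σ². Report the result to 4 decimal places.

σ̂²_MAP = 5.9851

Sum of squared deviations about the known mean: SS = (-3.7−0)² + (-3.1−0)² + (1.8−0)² + (3.3−0)² + (5.6−0)² + (-3.4−0)² = 80.35.
The Normal likelihood contributes (σ²)^(−n/2) exp(−SS/(2σ²)), so the posterior is Inverse-Gamma(α + n/2, β + SS/2) = Inverse-Gamma(7.4, 50.275).
The mode of Inverse-Gamma(a, b) is b/(a+1) = 50.275/8.4 ≈ 5.9851.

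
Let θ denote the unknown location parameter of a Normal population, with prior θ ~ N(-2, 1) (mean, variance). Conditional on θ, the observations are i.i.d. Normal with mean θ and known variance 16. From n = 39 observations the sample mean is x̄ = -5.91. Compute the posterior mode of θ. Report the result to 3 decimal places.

θ̂_MAP = -4.773

n = 39, x̄ = -5.91.
For a Normal prior and Normal likelihood with known variance, the posterior is Normal; its mode equals its mean, the precision-weighted average.
Prior precision 1/σ₀² = 1/1 = 1; data precision n/σ² = 39/16 = 2.4375.
θ̂ = (1·(-2) + 2.4375·(-5.91)) / (1 + 2.4375) = (-16.405625)/3.4375 = -26249/5500 ≈ -4.773.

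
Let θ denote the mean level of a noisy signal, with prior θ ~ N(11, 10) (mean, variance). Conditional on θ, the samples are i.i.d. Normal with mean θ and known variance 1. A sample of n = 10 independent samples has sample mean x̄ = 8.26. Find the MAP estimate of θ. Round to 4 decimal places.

θ̂_MAP = 8.2871

n = 10, x̄ = 8.26.
For a Normal prior and Normal likelihood with known variance, the posterior is Normal; its mode equals its mean, the precision-weighted average.
Prior precision 1/σ₀² = 1/10 = 0.1; data precision n/σ² = 10/1 = 10.
θ̂ = (0.1·11 + 10·8.26) / (0.1 + 10) = 83.7/10.1 = 837/101 ≈ 8.2871.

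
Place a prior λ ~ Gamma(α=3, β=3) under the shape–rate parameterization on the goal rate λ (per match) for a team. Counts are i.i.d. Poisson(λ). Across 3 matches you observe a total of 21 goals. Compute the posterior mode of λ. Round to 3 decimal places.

λ̂_MAP = 3.833

Σxᵢ = 21, n = 3.
Posterior ∝ λ^2e^(−3λ) · λ^21e^(−3λ) = λ^23e^(−6λ), i.e. Gamma(shape=24, rate=6).
The mode of a Gamma(a, b) with a ≥ 1 (shape–rate) is (a−1)/b = 23/6 ≈ 3.833.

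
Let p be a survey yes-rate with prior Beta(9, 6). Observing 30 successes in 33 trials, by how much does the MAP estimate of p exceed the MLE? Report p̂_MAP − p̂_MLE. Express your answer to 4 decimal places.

MAP − MLE = -0.0830

Posterior is Beta(39, 9); MAP = (39−1)/(48−2) = 38/46 ≈ 0.82609.
MLE ignores the prior: p̂_MLE = k/n = 30/33 ≈ 0.90909.
Difference = 38/46 − 30/33 = -21/253 ≈ -0.0830.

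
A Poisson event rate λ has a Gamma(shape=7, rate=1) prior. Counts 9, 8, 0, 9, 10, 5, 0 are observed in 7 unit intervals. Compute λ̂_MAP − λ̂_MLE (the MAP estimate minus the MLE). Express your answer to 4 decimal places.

Σxᵢ = 41. Posterior is Gamma(48, 8); MAP = (48−1)/8 = 47/8 ≈ 5.87500.
MLE = x̄ = 41/7 ≈ 5.85714.
Difference = 47/8 − 41/7 = 1/56 ≈ 0.0179.

MAP − MLE = 0.0179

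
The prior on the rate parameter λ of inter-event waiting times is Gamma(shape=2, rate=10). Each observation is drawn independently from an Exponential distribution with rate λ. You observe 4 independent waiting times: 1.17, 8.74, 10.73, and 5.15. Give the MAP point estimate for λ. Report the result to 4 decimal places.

The Exponential(rate=λ) likelihood is ∝ λ^n e^(−λΣtᵢ). Here n = 4 and Σtᵢ = 1.17 + 8.74 + 10.73 + 5.15 = 25.79.
Posterior ∝ λe^(−10λ) · λ^4e^(−25.79λ) = λ^5e^(−35.79λ), i.e. Gamma(6, 35.79).
Mode = (a−1)/b = 5/35.79 ≈ 0.1397.

λ̂_MAP = 0.1397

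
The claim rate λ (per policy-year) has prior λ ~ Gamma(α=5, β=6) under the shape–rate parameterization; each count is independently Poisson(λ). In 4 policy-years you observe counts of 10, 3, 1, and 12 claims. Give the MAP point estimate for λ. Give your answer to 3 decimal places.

Σxᵢ = 10+3+1+12 = 26, with n = 4.
Posterior ∝ λ^4e^(−6λ) · λ^26e^(−4λ) = λ^30e^(−10λ), i.e. Gamma(shape=31, rate=10).
The mode of a Gamma(a, b) with a ≥ 1 (shape–rate) is (a−1)/b = 30/10 ≈ 3.000.

λ̂_MAP = 3.000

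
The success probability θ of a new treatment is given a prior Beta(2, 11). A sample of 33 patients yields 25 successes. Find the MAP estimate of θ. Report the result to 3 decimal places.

Prior: Beta(2, 11).
Data: 25 successes in 33 trials. The binomial likelihood contributes θ^25(1−θ)^8, so the posterior is Beta(2+25, 11+8) = Beta(27, 19).
For Beta(a, b) with a, b > 1 the mode is (a−1)/(a+b−2) = 26/44 ≈ 0.591.

θ̂_MAP = 0.591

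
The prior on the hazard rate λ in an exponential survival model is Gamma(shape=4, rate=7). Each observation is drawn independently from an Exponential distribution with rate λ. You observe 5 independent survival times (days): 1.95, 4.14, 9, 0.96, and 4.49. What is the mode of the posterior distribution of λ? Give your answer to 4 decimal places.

The Exponential(rate=λ) likelihood is ∝ λ^n e^(−λΣtᵢ). Here n = 5 and Σtᵢ = 1.95 + 4.14 + 9 + 0.96 + 4.49 = 20.54.
Posterior ∝ λ^3e^(−7λ) · λ^5e^(−20.54λ) = λ^8e^(−27.54λ), i.e. Gamma(9, 27.54).
Mode = (a−1)/b = 8/27.54 ≈ 0.2905.

λ̂_MAP = 0.2905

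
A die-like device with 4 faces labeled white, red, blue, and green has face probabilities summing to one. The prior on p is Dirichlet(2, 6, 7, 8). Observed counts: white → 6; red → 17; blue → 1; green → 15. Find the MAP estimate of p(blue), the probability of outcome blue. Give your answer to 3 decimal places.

MAP estimate of p(blue) = 0.121

The posterior is Dirichlet(αᵢ + nᵢ) = Dirichlet(8, 23, 8, 23).
For a Dirichlet(a₁,…,a_K) with all aᵢ > 1, the mode has j-th component (aⱼ − 1)/(Σaᵢ − K).
Here Σaᵢ = 62 and K = 4, so p(blue) = (8 − 1)/(62 − 4) = 7/58 ≈ 0.121.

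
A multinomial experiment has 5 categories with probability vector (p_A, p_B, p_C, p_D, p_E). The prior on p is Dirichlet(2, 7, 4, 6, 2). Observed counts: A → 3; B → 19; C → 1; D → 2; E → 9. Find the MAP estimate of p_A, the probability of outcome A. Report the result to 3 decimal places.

MAP estimate of p_A = 0.080

The posterior is Dirichlet(αᵢ + nᵢ) = Dirichlet(5, 26, 5, 8, 11).
For a Dirichlet(a₁,…,a_K) with all aᵢ > 1, the mode has j-th component (aⱼ − 1)/(Σaᵢ − K).
Here Σaᵢ = 55 and K = 5, so p_A = (5 − 1)/(55 − 5) = 4/50 ≈ 0.080.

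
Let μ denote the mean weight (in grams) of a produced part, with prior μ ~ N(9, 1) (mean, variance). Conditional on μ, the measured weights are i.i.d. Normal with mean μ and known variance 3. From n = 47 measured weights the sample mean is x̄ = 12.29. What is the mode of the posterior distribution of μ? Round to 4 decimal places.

n = 47, x̄ = 12.29.
For a Normal prior and Normal likelihood with known variance, the posterior is Normal; its mode equals its mean, the precision-weighted average.
Prior precision 1/σ₀² = 1/1 = 1; data precision n/σ² = 47/3.
μ̂ = (1·9 + (47/3)·12.29) / (1 + 47/3) = (60463/300)/(50/3) = 12.0926.

μ̂_MAP = 12.0926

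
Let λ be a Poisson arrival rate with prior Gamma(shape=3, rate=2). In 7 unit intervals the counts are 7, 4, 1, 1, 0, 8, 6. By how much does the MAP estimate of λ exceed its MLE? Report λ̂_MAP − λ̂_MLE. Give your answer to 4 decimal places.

Σxᵢ = 27. Posterior is Gamma(30, 9); MAP = (30−1)/9 = 29/9 ≈ 3.22222.
MLE = x̄ = 27/7 ≈ 3.85714.
Difference = 29/9 − 27/7 = -40/63 ≈ -0.6349.

MAP − MLE = -0.6349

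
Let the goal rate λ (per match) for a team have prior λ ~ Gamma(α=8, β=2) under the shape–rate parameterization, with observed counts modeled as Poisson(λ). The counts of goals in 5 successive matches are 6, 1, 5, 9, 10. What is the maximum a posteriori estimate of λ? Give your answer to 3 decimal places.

Σxᵢ = 6+1+5+9+10 = 31, with n = 5.
Posterior ∝ λ^7e^(−2λ) · λ^31e^(−5λ) = λ^38e^(−7λ), i.e. Gamma(shape=39, rate=7).
The mode of a Gamma(a, b) with a ≥ 1 (shape–rate) is (a−1)/b = 38/7 ≈ 5.429.

λ̂_MAP = 5.429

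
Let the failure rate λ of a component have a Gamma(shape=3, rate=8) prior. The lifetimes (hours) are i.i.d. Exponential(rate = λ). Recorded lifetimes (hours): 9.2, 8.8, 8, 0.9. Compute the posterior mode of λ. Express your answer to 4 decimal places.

λ̂_MAP = 0.1719

The Exponential(rate=λ) likelihood is ∝ λ^n e^(−λΣtᵢ). Here n = 4 and Σtᵢ = 9.2 + 8.8 + 8 + 0.9 = 26.9.
Posterior ∝ λ^2e^(−8λ) · λ^4e^(−26.9λ) = λ^6e^(−34.9λ), i.e. Gamma(7, 34.9).
Mode = (a−1)/b = 6/34.9 ≈ 0.1719.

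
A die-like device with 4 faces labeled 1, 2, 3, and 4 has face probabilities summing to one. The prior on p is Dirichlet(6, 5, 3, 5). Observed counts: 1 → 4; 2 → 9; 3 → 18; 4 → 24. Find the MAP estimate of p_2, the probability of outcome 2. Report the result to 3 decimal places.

MAP estimate: 0.186

The posterior is Dirichlet(αᵢ + nᵢ) = Dirichlet(10, 14, 21, 29).
For a Dirichlet(a₁,…,a_K) with all aᵢ > 1, the mode has j-th component (aⱼ − 1)/(Σaᵢ − K).
Here Σaᵢ = 74 and K = 4, so p_2 = (14 − 1)/(74 − 4) = 13/70 ≈ 0.186.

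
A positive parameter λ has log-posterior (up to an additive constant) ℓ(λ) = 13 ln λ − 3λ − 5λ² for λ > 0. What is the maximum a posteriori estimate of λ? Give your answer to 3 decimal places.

ℓ'(λ) = 13/λ − 3 − 10λ. Setting this to zero and multiplying by λ: 10λ² + 3λ − 13 = 0.
λ = (−3 + √(3² + 4·10·13)) / (2·10) = (−3 + √529) / 20 = (−3 + 23)/20 = 1.
ℓ''(λ) = −13/λ² − 10 < 0, confirming a maximum.

λ̂_MAP = 1.000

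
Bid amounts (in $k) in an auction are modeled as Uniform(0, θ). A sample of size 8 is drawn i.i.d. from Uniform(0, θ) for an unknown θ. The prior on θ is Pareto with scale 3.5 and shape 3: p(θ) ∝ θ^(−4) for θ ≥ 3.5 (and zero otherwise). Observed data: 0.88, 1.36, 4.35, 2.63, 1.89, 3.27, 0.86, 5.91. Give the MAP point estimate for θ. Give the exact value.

The Uniform(0, θ) likelihood is θ^(−n) for θ ≥ max(xᵢ), zero otherwise. Here max(xᵢ) = 5.91.
Posterior ∝ θ^(−4) · θ^(−8) = θ^(−12) on θ ≥ max(3.5, 5.91) = 5.91.
This density is strictly decreasing in θ, so the posterior mode lies at the lower boundary of the support.

θ̂_MAP = 5.91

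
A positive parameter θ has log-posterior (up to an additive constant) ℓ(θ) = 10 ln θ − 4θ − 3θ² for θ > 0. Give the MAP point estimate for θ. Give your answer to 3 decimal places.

θ̂_MAP = 1.000

ℓ'(θ) = 10/θ − 4 − 6θ. Setting this to zero and multiplying by θ: 6θ² + 4θ − 10 = 0.
θ = (−4 + √(4² + 4·6·10)) / (2·6) = (−4 + √256) / 12 = (−4 + 16)/12 = 1.
ℓ''(θ) = −10/θ² − 6 < 0, confirming a maximum.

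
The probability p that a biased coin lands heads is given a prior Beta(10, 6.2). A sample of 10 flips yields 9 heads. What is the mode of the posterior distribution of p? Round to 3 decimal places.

Prior: Beta(10, 6.2).
Data: 9 successes in 10 trials. The binomial likelihood contributes p^9(1−p)^1, so the posterior is Beta(10+9, 6.2+1) = Beta(19, 7.2).
For Beta(a, b) with a, b > 1 the mode is (a−1)/(a+b−2) = 18/24.2 ≈ 0.744.

p̂_MAP = 0.744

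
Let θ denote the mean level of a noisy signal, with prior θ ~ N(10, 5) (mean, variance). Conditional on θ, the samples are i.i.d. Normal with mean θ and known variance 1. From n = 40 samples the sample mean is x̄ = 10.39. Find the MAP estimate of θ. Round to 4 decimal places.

n = 40, x̄ = 10.39.
For a Normal prior and Normal likelihood with known variance, the posterior is Normal; its mode equals its mean, the precision-weighted average.
Prior precision 1/σ₀² = 1/5 = 0.2; data precision n/σ² = 40/1 = 40.
θ̂ = (0.2·10 + 40·10.39) / (0.2 + 40) = 417.6/40.2 = 696/67 ≈ 10.3881.

θ̂_MAP = 10.3881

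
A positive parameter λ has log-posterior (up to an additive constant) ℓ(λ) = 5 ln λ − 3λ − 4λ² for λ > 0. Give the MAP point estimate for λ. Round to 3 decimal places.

ℓ'(λ) = 5/λ − 3 − 8λ. Setting this to zero and multiplying by λ: 8λ² + 3λ − 5 = 0.
λ = (−3 + √(3² + 4·8·5)) / (2·8) = (−3 + √169) / 16 = (−3 + 13)/16 = 5/8.
ℓ''(λ) = −5/λ² − 8 < 0, confirming a maximum.

λ̂_MAP = 0.625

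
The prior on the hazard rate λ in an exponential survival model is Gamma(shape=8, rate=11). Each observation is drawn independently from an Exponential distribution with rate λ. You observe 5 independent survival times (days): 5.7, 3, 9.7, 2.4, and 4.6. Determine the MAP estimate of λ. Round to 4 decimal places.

The Exponential(rate=λ) likelihood is ∝ λ^n e^(−λΣtᵢ). Here n = 5 and Σtᵢ = 5.7 + 3 + 9.7 + 2.4 + 4.6 = 25.4.
Posterior ∝ λ^7e^(−11λ) · λ^5e^(−25.4λ) = λ^12e^(−36.4λ), i.e. Gamma(13, 36.4).
Mode = (a−1)/b = 12/36.4 ≈ 0.3297.

λ̂_MAP = 0.3297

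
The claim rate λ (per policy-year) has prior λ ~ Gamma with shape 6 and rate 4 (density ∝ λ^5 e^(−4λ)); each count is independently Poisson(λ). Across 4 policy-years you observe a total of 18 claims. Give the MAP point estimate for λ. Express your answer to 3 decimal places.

Σxᵢ = 18, n = 4.
Posterior ∝ λ^5e^(−4λ) · λ^18e^(−4λ) = λ^23e^(−8λ), i.e. Gamma(shape=24, rate=8).
The mode of a Gamma(a, b) with a ≥ 1 (shape–rate) is (a−1)/b = 23/8 ≈ 2.875.

λ̂_MAP = 2.875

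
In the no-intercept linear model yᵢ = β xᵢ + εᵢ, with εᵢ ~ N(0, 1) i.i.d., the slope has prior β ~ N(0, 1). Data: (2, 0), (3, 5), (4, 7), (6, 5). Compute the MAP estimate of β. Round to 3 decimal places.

β̂_MAP = 1.106

log p(β | y) = −Σ(yᵢ − βxᵢ)²/(2·1) − β²/(2·1) + const.
Setting the derivative to zero: Σxᵢ(yᵢ − βxᵢ)/1 − β/1 = 0, so β = Σxᵢyᵢ / (Σxᵢ² + σ²/τ²).
Σxᵢyᵢ = 2·0 + 3·5 + 4·7 + 6·5 = 73; Σxᵢ² = 65; σ²/τ² = 1.
β̂_MAP = 73 / (65 + 1) = 73/66 ≈ 1.106.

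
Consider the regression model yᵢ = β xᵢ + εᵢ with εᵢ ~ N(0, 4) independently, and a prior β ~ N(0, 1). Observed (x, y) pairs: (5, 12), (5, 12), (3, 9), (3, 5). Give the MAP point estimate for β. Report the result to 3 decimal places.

log p(β | y) = −Σ(yᵢ − βxᵢ)²/(2·4) − β²/(2·1) + const.
Setting the derivative to zero: Σxᵢ(yᵢ − βxᵢ)/4 − β/1 = 0, so β = Σxᵢyᵢ / (Σxᵢ² + σ²/τ²).
Σxᵢyᵢ = 5·12 + 5·12 + 3·9 + 3·5 = 162; Σxᵢ² = 68; σ²/τ² = 4.
β̂_MAP = 162 / (68 + 4) = 162/72 ≈ 2.250.

β̂_MAP = 2.250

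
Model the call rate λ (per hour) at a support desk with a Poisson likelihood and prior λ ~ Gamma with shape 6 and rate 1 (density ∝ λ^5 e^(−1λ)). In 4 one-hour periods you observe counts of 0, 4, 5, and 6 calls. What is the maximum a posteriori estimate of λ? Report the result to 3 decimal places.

Σxᵢ = 0+4+5+6 = 15, with n = 4.
Posterior ∝ λ^5e^(−1λ) · λ^15e^(−4λ) = λ^20e^(−5λ), i.e. Gamma(shape=21, rate=5).
The mode of a Gamma(a, b) with a ≥ 1 (shape–rate) is (a−1)/b = 20/5 ≈ 4.000.

λ̂_MAP = 4.000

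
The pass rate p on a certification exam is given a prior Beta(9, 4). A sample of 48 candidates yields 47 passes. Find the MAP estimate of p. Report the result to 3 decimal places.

p̂_MAP = 0.932

Prior: Beta(9, 4).
Data: 47 successes in 48 trials. The binomial likelihood contributes p^47(1−p)^1, so the posterior is Beta(9+47, 4+1) = Beta(56, 5).
For Beta(a, b) with a, b > 1 the mode is (a−1)/(a+b−2) = 55/59 ≈ 0.932.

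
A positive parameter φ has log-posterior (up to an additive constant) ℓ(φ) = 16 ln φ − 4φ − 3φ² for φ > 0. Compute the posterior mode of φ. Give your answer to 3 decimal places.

φ̂_MAP = 1.333

ℓ'(φ) = 16/φ − 4 − 6φ. Setting this to zero and multiplying by φ: 6φ² + 4φ − 16 = 0.
φ = (−4 + √(4² + 4·6·16)) / (2·6) = (−4 + √400) / 12 = (−4 + 20)/12 = 4/3.
ℓ''(φ) = −16/φ² − 6 < 0, confirming a maximum.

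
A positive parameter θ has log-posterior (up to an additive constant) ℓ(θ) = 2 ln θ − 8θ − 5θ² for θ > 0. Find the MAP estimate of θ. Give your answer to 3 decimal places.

θ̂_MAP = 0.200

ℓ'(θ) = 2/θ − 8 − 10θ. Setting this to zero and multiplying by θ: 10θ² + 8θ − 2 = 0.
θ = (−8 + √(8² + 4·10·2)) / (2·10) = (−8 + √144) / 20 = (−8 + 12)/20 = 1/5.
ℓ''(θ) = −2/θ² − 10 < 0, confirming a maximum.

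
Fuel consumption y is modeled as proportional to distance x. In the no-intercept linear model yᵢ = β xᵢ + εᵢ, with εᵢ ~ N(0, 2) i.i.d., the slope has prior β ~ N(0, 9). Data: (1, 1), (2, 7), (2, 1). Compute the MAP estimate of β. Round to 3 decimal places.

log p(β | y) = −Σ(yᵢ − βxᵢ)²/(2·2) − β²/(2·9) + const.
Setting the derivative to zero: Σxᵢ(yᵢ − βxᵢ)/2 − β/9 = 0, so β = Σxᵢyᵢ / (Σxᵢ² + σ²/τ²).
Σxᵢyᵢ = 1·1 + 2·7 + 2·1 = 17; Σxᵢ² = 9; σ²/τ² = 2/9.
β̂_MAP = 17 / (9 + 2/9) = 17/(83/9) = 153/83 ≈ 1.843.

β̂_MAP = 1.843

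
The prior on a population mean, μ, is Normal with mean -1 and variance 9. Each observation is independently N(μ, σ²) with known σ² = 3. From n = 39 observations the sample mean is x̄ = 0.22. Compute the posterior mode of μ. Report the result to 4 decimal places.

n = 39, x̄ = 0.22.
For a Normal prior and Normal likelihood with known variance, the posterior is Normal; its mode equals its mean, the precision-weighted average.
Prior precision 1/σ₀² = 1/9; data precision n/σ² = 39/3 = 13.
μ̂ = ((1/9)·(-1) + 13·0.22) / (1/9 + 13) = (1237/450)/(118/9) = 1237/5900 ≈ 0.2097.

μ̂_MAP = 0.2097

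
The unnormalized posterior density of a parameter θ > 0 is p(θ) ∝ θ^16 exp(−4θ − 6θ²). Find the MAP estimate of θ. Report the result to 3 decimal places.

θ̂_MAP = 1.000

ℓ'(θ) = 16/θ − 4 − 12θ. Setting this to zero and multiplying by θ: 12θ² + 4θ − 16 = 0.
θ = (−4 + √(4² + 4·12·16)) / (2·12) = (−4 + √784) / 24 = (−4 + 28)/24 = 1.
ℓ''(θ) = −16/θ² − 12 < 0, confirming a maximum.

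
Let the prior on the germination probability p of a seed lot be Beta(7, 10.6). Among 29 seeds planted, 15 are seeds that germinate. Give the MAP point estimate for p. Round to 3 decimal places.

p̂_MAP = 0.471

Prior: Beta(7, 10.6).
Data: 15 successes in 29 trials. The binomial likelihood contributes p^15(1−p)^14, so the posterior is Beta(7+15, 10.6+14) = Beta(22, 24.6).
For Beta(a, b) with a, b > 1 the mode is (a−1)/(a+b−2) = 21/44.6 ≈ 0.471.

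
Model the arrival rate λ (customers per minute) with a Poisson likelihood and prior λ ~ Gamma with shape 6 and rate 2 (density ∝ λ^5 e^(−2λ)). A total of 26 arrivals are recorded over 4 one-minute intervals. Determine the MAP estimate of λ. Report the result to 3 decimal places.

Σxᵢ = 26, n = 4.
Posterior ∝ λ^5e^(−2λ) · λ^26e^(−4λ) = λ^31e^(−6λ), i.e. Gamma(shape=32, rate=6).
The mode of a Gamma(a, b) with a ≥ 1 (shape–rate) is (a−1)/b = 31/6 ≈ 5.167.

λ̂_MAP = 5.167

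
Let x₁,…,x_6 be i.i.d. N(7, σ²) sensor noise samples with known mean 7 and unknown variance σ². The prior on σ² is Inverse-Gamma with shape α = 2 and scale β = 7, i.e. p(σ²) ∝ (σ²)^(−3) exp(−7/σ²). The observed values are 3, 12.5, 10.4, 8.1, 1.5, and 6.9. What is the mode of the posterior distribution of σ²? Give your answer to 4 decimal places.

Sum of squared deviations about the known mean: SS = (3−7)² + (12.5−7)² + (10.4−7)² + (8.1−7)² + (1.5−7)² + (6.9−7)² = 89.28.
The Normal likelihood contributes (σ²)^(−n/2) exp(−SS/(2σ²)), so the posterior is Inverse-Gamma(α + n/2, β + SS/2) = Inverse-Gamma(5, 51.64).
The mode of Inverse-Gamma(a, b) is b/(a+1) = 51.64/6 ≈ 8.6067.

σ̂²_MAP = 8.6067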